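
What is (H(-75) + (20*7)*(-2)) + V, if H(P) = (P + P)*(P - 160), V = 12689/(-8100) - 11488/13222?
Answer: 1872481613621/53549100 ≈ 34968.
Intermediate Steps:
V = -130413379/53549100 (V = 12689*(-1/8100) - 11488*1/13222 = -12689/8100 - 5744/6611 = -130413379/53549100 ≈ -2.4354)
H(P) = 2*P*(-160 + P) (H(P) = (2*P)*(-160 + P) = 2*P*(-160 + P))
(H(-75) + (20*7)*(-2)) + V = (2*(-75)*(-160 - 75) + (20*7)*(-2)) - 130413379/53549100 = (2*(-75)*(-235) + 140*(-2)) - 130413379/53549100 = (35250 - 280) - 130413379/53549100 = 34970 - 130413379/53549100 = 1872481613621/53549100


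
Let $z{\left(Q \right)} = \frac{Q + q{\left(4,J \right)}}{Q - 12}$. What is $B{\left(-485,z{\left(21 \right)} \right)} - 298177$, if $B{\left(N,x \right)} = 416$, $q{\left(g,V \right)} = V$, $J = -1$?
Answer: $-297761$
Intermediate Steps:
$z{\left(Q \right)} = \frac{-1 + Q}{-12 + Q}$ ($z{\left(Q \right)} = \frac{Q - 1}{Q - 12} = \frac{-1 + Q}{Q - 12} = \frac{-1 + Q}{-12 + Q}$)
$B{\left(-485,z{\left(21 \right)} \right)} - 298177 = 416 - 298177 = -297761$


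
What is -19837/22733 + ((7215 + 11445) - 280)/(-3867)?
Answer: -494542219/87908511 ≈ -5.6256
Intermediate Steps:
-19837/22733 + ((7215 + 11445) - 280)/(-3867) = -19837*1/22733 + (18660 - 280)*(-1/3867) = -19837/22733 + 18380*(-1/3867) = -19837/22733 - 18380/3867 = -494542219/87908511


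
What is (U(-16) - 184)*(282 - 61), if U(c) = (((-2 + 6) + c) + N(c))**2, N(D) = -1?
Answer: -3315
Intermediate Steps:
U(c) = (3 + c)**2 (U(c) = (((-2 + 6) + c) - 1)**2 = ((4 + c) - 1)**2 = (3 + c)**2)
(U(-16) - 184)*(282 - 61) = ((3 - 16)**2 - 184)*(282 - 61) = ((-13)**2 - 184)*221 = (169 - 184)*221 = -15*221 = -3315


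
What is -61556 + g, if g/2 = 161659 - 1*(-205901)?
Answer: 673564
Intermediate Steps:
g = 735120 (g = 2*(161659 - 1*(-205901)) = 2*(161659 + 205901) = 2*367560 = 735120)
-61556 + g = -61556 + 735120 = 673564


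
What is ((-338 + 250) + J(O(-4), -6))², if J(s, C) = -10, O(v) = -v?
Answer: 9604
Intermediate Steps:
((-338 + 250) + J(O(-4), -6))² = ((-338 + 250) - 10)² = (-88 - 10)² = (-98)² = 9604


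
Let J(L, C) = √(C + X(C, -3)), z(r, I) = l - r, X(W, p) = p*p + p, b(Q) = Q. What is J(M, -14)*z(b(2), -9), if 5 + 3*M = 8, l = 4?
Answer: 4*I*√2 ≈ 5.6569*I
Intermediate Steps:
X(W, p) = p + p² (X(W, p) = p² + p = p + p²)
M = 1 (M = -5/3 + (⅓)*8 = -5/3 + 8/3 = 1)
z(r, I) = 4 - r
J(L, C) = √(6 + C) (J(L, C) = √(C - 3*(1 - 3)) = √(C - 3*(-2)) = √(C + 6) = √(6 + C))
J(M, -14)*z(b(2), -9) = √(6 - 14)*(4 - 1*2) = √(-8)*(4 - 2) = (2*I*√2)*2 = 4*I*√2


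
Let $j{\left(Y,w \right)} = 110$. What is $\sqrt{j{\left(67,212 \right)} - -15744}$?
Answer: $\sqrt{15854} \approx 125.91$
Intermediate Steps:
$\sqrt{j{\left(67,212 \right)} - -15744} = \sqrt{110 - -15744} = \sqrt{110 + 15744} = \sqrt{15854}$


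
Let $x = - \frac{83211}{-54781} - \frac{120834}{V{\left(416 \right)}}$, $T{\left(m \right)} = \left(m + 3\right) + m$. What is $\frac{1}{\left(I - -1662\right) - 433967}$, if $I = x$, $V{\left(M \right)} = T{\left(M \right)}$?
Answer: $- \frac{45742135}{19781103597344} \approx -2.3124 \cdot 10^{-6}$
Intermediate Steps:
$T{\left(m \right)} = 3 + 2 m$ ($T{\left(m \right)} = \left(3 + m\right) + m = 3 + 2 m$)
$V{\left(M \right)} = 3 + 2 M$
$x = - \frac{6549926169}{45742135}$ ($x = - \frac{83211}{-54781} - \frac{120834}{3 + 2 \cdot 416} = \left(-83211\right) \left(- \frac{1}{54781}\right) - \frac{120834}{3 + 832} = \frac{83211}{54781} - \frac{120834}{835} = - \frac{6549926169}{45742135} \approx -143.19$)
$I = - \frac{6549926169}{45742135} \approx -143.19$
$\frac{1}{\left(I - -1662\right) - 433967} = \frac{1}{\left(- \frac{6549926169}{45742135} - -1662\right) - 433967} = \frac{1}{\left(- \frac{6549926169}{45742135} + 1662\right) - 433967} = \frac{1}{\frac{69473502201}{45742135} - 433967} = \frac{1}{- \frac{19781103597344}{45742135}} = - \frac{45742135}{19781103597344}$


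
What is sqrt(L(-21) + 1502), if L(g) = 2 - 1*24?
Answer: 2*sqrt(370) ≈ 38.471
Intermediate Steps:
L(g) = -22 (L(g) = 2 - 24 = -22)
sqrt(L(-21) + 1502) = sqrt(-22 + 1502) = sqrt(1480) = 2*sqrt(370)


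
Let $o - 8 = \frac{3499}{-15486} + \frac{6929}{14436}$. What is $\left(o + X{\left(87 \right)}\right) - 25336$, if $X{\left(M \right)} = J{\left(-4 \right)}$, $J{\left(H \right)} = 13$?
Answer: $- \frac{943210119385}{37259316} \approx -25315.0$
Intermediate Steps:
$X{\left(M \right)} = 13$
$o = \frac{307539683}{37259316}$ ($o = 8 + \left(\frac{3499}{-15486} + \frac{6929}{14436}\right) = 8 + \left(3499 \left(- \frac{1}{15486}\right) + 6929 \cdot \frac{1}{14436}\right) = 8 + \left(- \frac{3499}{15486} + \frac{6929}{14436}\right) = 8 + \frac{9465155}{37259316} = \frac{307539683}{37259316} \approx 8.254$)
$\left(o + X{\left(87 \right)}\right) - 25336 = \left(\frac{307539683}{37259316} + 13\right) - 25336 = \frac{791910791}{37259316} - 25336 = - \frac{943210119385}{37259316}$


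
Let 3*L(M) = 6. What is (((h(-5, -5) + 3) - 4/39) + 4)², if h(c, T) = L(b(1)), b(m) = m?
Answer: 120409/1521 ≈ 79.164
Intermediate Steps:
L(M) = 2 (L(M) = (⅓)*6 = 2)
h(c, T) = 2
(((h(-5, -5) + 3) - 4/39) + 4)² = (((2 + 3) - 4/39) + 4)² = ((5 - 4*1/39) + 4)² = ((5 - 4/39) + 4)² = (191/39 + 4)² = (347/39)² = 120409/1521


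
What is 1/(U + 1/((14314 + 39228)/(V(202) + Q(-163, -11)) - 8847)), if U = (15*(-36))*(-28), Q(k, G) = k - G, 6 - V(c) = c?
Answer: 1566149/23680172706 ≈ 6.6138e-5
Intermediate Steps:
V(c) = 6 - c
U = 15120 (U = -540*(-28) = 15120)
1/(U + 1/((14314 + 39228)/(V(202) + Q(-163, -11)) - 8847)) = 1/(15120 + 1/((14314 + 39228)/((6 - 1*202) + (-163 - 1*(-11))) - 8847)) = 1/(15120 + 1/(53542/((6 - 202) + (-163 + 11)) - 8847)) = 1/(15120 + 1/(53542/(-196 - 152) - 8847)) = 1/(15120 + 1/(53542/(-348) - 8847)) = 1/(15120 + 1/(53542*(-1/348) - 8847)) = 1/(15120 + 1/(-26771/174 - 8847)) = 1/(15120 + 1/(-1566149/174)) = 1/(15120 - 174/1566149) = 1/(23680172706/1566149) = 1566149/23680172706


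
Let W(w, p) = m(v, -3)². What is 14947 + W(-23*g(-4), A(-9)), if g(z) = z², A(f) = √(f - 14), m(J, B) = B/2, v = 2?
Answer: 59797/4 ≈ 14949.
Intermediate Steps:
m(J, B) = B/2 (m(J, B) = B*(½) = B/2)
A(f) = √(-14 + f)
W(w, p) = 9/4 (W(w, p) = ((½)*(-3))² = (-3/2)² = 9/4)
14947 + W(-23*g(-4), A(-9)) = 14947 + 9/4 = 59797/4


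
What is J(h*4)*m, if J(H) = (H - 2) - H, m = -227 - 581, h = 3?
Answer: 1616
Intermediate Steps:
m = -808
J(H) = -2 (J(H) = (-2 + H) - H = -2)
J(h*4)*m = -2*(-808) = 1616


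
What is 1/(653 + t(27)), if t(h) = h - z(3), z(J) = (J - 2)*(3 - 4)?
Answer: 1/681 ≈ 0.0014684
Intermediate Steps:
z(J) = 2 - J (z(J) = (-2 + J)*(-1) = 2 - J)
t(h) = 1 + h (t(h) = h - (2 - 1*3) = h - (2 - 3) = h - 1*(-1) = h + 1 = 1 + h)
1/(653 + t(27)) = 1/(653 + (1 + 27)) = 1/(653 + 28) = 1/681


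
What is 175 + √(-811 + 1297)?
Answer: 175 + 9*√6 ≈ 197.05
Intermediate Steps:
175 + √(-811 + 1297) = 175 + √486 = 175 + 9*√6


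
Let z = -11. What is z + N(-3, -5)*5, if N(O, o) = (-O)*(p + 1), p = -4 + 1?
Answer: -41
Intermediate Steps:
p = -3
N(O, o) = 2*O (N(O, o) = (-O)*(-3 + 1) = -O*(-2) = 2*O)
z + N(-3, -5)*5 = -11 + (2*(-3))*5 = -11 - 6*5 = -11 - 30 = -41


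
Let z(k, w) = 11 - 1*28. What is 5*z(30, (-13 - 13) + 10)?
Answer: -85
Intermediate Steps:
z(k, w) = -17 (z(k, w) = 11 - 28 = -17)
5*z(30, (-13 - 13) + 10) = 5*(-17) = -85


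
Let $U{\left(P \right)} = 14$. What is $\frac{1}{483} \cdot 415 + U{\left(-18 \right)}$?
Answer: $\frac{7177}{483} \approx 14.859$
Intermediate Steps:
$\frac{1}{483} \cdot 415 + U{\left(-18 \right)} = \frac{1}{483} \cdot 415 + 14 = \frac{415}{483} + 14 = \frac{7177}{483}$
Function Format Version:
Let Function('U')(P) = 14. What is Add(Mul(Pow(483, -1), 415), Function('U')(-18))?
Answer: Rational(7177, 483) ≈ 14.859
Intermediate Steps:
Add(Mul(Pow(483, -1), 415), Function('U')(-18)) = Add(Mul(Pow(483, -1), 415), 14) = Add(Mul(Rational(1, 483), 415), 14) = Add(Rational(415, 483), 14) = Rational(7177, 483)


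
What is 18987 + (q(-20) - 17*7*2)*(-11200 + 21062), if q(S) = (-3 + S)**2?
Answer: 2888829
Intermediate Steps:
18987 + (q(-20) - 17*7*2)*(-11200 + 21062) = 18987 + ((-3 - 20)**2 - 17*7*2)*(-11200 + 21062) = 18987 + ((-23)**2 - 119*2)*9862 = 18987 + (529 - 238)*9862 = 18987 + 291*9862 = 18987 + 2869842 = 2888829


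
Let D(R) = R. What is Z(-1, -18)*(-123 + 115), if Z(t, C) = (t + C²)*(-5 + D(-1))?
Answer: 15504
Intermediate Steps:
Z(t, C) = -6*t - 6*C² (Z(t, C) = (t + C²)*(-5 - 1) = (t + C²)*(-6) = -6*t - 6*C²)
Z(-1, -18)*(-123 + 115) = (-6*(-1) - 6*(-18)²)*(-123 + 115) = (6 - 6*324)*(-8) = (6 - 1944)*(-8) = -1938*(-8) = 15504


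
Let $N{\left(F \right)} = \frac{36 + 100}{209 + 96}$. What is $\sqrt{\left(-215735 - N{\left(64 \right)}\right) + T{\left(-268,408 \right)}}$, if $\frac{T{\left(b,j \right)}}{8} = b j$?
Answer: $\frac{i \sqrt{101442594655}}{305} \approx 1044.3 i$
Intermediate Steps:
$T{\left(b,j \right)} = 8 b j$
$N{\left(F \right)} = \frac{136}{305}$
$\sqrt{\left(-215735 - N{\left(64 \right)}\right) + T{\left(-268,408 \right)}} = \sqrt{\left(-215735 - \frac{136}{305}\right) + 8 \left(-268\right) 408} = \sqrt{\left(-215735 - \frac{136}{305}\right) - 874752} = \sqrt{- \frac{65799311}{305} - 874752} = \sqrt{- \frac{332598671}{305}} = \frac{i \sqrt{101442594655}}{305}$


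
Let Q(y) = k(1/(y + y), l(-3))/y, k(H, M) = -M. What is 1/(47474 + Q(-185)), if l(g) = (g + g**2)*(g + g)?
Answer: 185/8782654 ≈ 2.1064e-5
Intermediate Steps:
l(g) = 2*g*(g + g**2) (l(g) = (g + g**2)*(2*g) = 2*g*(g + g**2))
Q(y) = 36/y (Q(y) = (-2*(-3)**2*(1 - 3))/y = (-2*9*(-2))/y = (-1*(-36))/y = 36/y)
1/(47474 + Q(-185)) = 1/(47474 + 36/(-185)) = 1/(47474 + 36*(-1/185)) = 1/(47474 - 36/185) = 1/(8782654/185) = 185/8782654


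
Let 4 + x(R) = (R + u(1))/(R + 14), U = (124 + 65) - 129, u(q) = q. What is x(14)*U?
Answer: -1455/7 ≈ -207.86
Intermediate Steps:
U = 60 (U = 189 - 129 = 60)
x(R) = -4 + (1 + R)/(14 + R) (x(R) = -4 + (R + 1)/(R + 14) = -4 + (1 + R)/(14 + R))
x(14)*U = ((-55 - 3*14)/(14 + 14))*60 = ((-55 - 42)/28)*60 = ((1/28)*(-97))*60 = -97/28*60 = -1455/7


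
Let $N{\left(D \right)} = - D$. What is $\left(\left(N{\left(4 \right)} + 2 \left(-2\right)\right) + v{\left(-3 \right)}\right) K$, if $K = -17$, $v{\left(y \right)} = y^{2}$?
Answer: $-17$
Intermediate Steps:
$\left(\left(N{\left(4 \right)} + 2 \left(-2\right)\right) + v{\left(-3 \right)}\right) K = \left(\left(\left(-1\right) 4 + 2 \left(-2\right)\right) + \left(-3\right)^{2}\right) \left(-17\right) = \left(\left(-4 - 4\right) + 9\right) \left(-17\right) = \left(-8 + 9\right) \left(-17\right) = 1 \left(-17\right) = -17$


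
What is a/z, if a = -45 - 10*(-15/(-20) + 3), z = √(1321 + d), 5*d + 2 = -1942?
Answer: -165*√23305/9322 ≈ -2.7021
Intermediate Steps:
d = -1944/5 (d = -⅖ + (⅕)*(-1942) = -⅖ - 1942/5 = -1944/5 ≈ -388.80)
z = √23305/5 (z = √(1321 - 1944/5) = √(4661/5) = √23305/5 ≈ 30.532)
a = -165/2 (a = -45 - 10*(-15*(-1/20) + 3) = -45 - 10*(¾ + 3) = -45 - 10*15/4 = -45 - 75/2 = -165/2 ≈ -82.500)
a/z = -165*√23305/4661/2 = -165*√23305/9322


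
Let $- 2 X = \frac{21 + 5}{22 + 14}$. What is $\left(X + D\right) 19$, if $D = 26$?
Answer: $\frac{17537}{36} \approx 487.14$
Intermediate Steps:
$X = - \frac{13}{36}$ ($X = - \frac{\left(21 + 5\right) \frac{1}{22 + 14}}{2} = - \frac{26 \cdot \frac{1}{36}}{2} = \left(- \frac{1}{2}\right) \frac{13}{18} = - \frac{13}{36} \approx -0.36111$)
$\left(X + D\right) 19 = \left(- \frac{13}{36} + 26\right) 19 = \frac{923}{36} \cdot 19 = \frac{17537}{36}$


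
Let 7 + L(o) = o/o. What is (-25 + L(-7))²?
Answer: 961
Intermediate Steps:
L(o) = -6 (L(o) = -7 + o/o = -7 + 1 = -6)
(-25 + L(-7))² = (-25 - 6)² = (-31)² = 961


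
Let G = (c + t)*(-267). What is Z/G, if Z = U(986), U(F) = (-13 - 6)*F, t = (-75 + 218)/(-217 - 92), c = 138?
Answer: 1929602/3782411 ≈ 0.51015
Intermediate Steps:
t = -143/309 (t = 143/(-309) = 143*(-1/309) = -143/309 ≈ -0.46278)
U(F) = -19*F
G = -3782411/103 (G = (138 - 143/309)*(-267) = (42499/309)*(-267) = -3782411/103 ≈ -36722.)
Z = -18734 (Z = -19*986 = -18734)
Z/G = -18734/(-3782411/103) = -18734*(-103/3782411) = 1929602/3782411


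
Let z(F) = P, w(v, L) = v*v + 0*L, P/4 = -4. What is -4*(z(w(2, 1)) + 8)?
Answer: 32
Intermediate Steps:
P = -16 (P = 4*(-4) = -16)
w(v, L) = v² (w(v, L) = v² + 0 = v²)
z(F) = -16
-4*(z(w(2, 1)) + 8) = -4*(-16 + 8) = -4*(-8) = 32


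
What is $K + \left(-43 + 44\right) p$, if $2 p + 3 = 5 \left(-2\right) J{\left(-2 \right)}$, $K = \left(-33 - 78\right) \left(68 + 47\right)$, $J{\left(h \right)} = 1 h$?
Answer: $- \frac{25513}{2} \approx -12757.0$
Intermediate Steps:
$J{\left(h \right)} = h$
$K = -12765$ ($K = \left(-111\right) 115 = -12765$)
$p = \frac{17}{2}$ ($p = - \frac{3}{2} + \frac{5 \left(-2\right) \left(-2\right)}{2} = - \frac{3}{2} + \frac{\left(-10\right) \left(-2\right)}{2} = - \frac{3}{2} + \frac{1}{2} \cdot 20 = - \frac{3}{2} + 10 = \frac{17}{2} \approx 8.5$)
$K + \left(-43 + 44\right) p = -12765 + \left(-43 + 44\right) \frac{17}{2} = -12765 + 1 \cdot \frac{17}{2} = -12765 + \frac{17}{2} = - \frac{25513}{2}$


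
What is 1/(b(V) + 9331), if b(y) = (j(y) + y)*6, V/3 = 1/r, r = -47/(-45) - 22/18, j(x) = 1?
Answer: 4/36943 ≈ 0.00010827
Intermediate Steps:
r = -8/45 (r = -47*(-1/45) - 22*1/18 = 47/45 - 11/9 = -8/45 ≈ -0.17778)
V = -135/8 (V = 3/(-8/45) = 3*(-45/8) = -135/8 ≈ -16.875)
b(y) = 6 + 6*y (b(y) = (1 + y)*6 = 6 + 6*y)
1/(b(V) + 9331) = 1/((6 + 6*(-135/8)) + 9331) = 1/((6 - 405/4) + 9331) = 1/(-381/4 + 9331) = 1/(36943/4) = 4/36943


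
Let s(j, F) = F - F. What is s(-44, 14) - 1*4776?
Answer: -4776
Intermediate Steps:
s(j, F) = 0
s(-44, 14) - 1*4776 = 0 - 1*4776 = 0 - 4776 = -4776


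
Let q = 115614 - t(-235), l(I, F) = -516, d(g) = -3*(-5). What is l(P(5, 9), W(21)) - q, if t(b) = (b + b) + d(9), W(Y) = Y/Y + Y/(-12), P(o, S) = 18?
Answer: -116585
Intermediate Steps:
d(g) = 15
W(Y) = 1 - Y/12 (W(Y) = 1 + Y*(-1/12) = 1 - Y/12)
t(b) = 15 + 2*b (t(b) = (b + b) + 15 = 2*b + 15 = 15 + 2*b)
q = 116069 (q = 115614 - (15 + 2*(-235)) = 115614 - (15 - 470) = 115614 - 1*(-455) = 115614 + 455 = 116069)
l(P(5, 9), W(21)) - q = -516 - 1*116069 = -516 - 116069 = -116585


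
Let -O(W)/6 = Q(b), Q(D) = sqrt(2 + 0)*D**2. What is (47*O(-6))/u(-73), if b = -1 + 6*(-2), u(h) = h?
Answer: 47658*sqrt(2)/73 ≈ 923.27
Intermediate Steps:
b = -13 (b = -1 - 12 = -13)
Q(D) = sqrt(2)*D**2
O(W) = -1014*sqrt(2) (O(W) = -6*sqrt(2)*(-13)**2 = -6*sqrt(2)*169 = -1014*sqrt(2))
(47*O(-6))/u(-73) = (47*(-1014*sqrt(2)))/(-73) = -47658*sqrt(2)*(-1/73) = 47658*sqrt(2)/73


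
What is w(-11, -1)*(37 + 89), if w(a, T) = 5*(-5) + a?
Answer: -4536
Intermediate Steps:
w(a, T) = -25 + a
w(-11, -1)*(37 + 89) = (-25 - 11)*(37 + 89) = -36*126 = -4536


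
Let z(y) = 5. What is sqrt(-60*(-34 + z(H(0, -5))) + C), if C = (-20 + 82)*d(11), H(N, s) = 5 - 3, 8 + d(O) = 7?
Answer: sqrt(1678) ≈ 40.963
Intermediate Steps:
d(O) = -1 (d(O) = -8 + 7 = -1)
H(N, s) = 2
C = -62 (C = (-20 + 82)*(-1) = 62*(-1) = -62)
sqrt(-60*(-34 + z(H(0, -5))) + C) = sqrt(-60*(-34 + 5) - 62) = sqrt(-60*(-29) - 62) = sqrt(1740 - 62) = sqrt(1678)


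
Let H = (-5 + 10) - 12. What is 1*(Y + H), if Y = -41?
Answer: -48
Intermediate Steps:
H = -7 (H = 5 - 12 = -7)
1*(Y + H) = 1*(-41 - 7) = 1*(-48) = -48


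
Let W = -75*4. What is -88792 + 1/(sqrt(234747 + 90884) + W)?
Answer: -20922147452/235631 + sqrt(325631)/235631 ≈ -88792.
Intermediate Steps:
W = -300
-88792 + 1/(sqrt(234747 + 90884) + W) = -88792 + 1/(sqrt(234747 + 90884) - 300) = -88792 + 1/(sqrt(325631) - 300) = -88792 + 1/(-300 + sqrt(325631))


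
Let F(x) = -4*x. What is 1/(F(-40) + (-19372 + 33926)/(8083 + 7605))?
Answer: 7844/1262317 ≈ 0.0062140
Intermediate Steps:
1/(F(-40) + (-19372 + 33926)/(8083 + 7605)) = 1/(-4*(-40) + (-19372 + 33926)/(8083 + 7605)) = 1/(160 + 14554/15688) = 1/(160 + 14554*(1/15688)) = 1/(160 + 7277/7844) = 1/(1262317/7844) = 7844/1262317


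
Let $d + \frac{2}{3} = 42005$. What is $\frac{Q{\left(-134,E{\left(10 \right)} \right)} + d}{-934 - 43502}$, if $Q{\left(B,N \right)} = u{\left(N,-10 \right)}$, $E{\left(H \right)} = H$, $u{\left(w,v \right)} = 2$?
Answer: $- \frac{126019}{133308} \approx -0.94532$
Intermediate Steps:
$Q{\left(B,N \right)} = 2$
$d = \frac{126013}{3}$ ($d = - \frac{2}{3} + 42005 = \frac{126013}{3} \approx 42004.0$)
$\frac{Q{\left(-134,E{\left(10 \right)} \right)} + d}{-934 - 43502} = \frac{2 + \frac{126013}{3}}{-934 - 43502} = \frac{126019}{3 \left(-44436\right)} = \frac{126019}{3} \left(- \frac{1}{44436}\right) = - \frac{126019}{133308}$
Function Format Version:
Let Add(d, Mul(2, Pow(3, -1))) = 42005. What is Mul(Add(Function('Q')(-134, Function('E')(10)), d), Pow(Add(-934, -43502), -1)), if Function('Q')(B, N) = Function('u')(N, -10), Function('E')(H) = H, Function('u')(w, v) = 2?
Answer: Rational(-126019, 133308) ≈ -0.94532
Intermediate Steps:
Function('Q')(B, N) = 2
d = Rational(126013, 3) (d = Add(Rational(-2, 3), 42005) = Rational(126013, 3) ≈ 42004.)
Mul(Add(Function('Q')(-134, Function('E')(10)), d), Pow(Add(-934, -43502), -1)) = Mul(Add(2, Rational(126013, 3)), Pow(Add(-934, -43502), -1)) = Mul(Rational(126019, 3), Pow(-44436, -1)) = Mul(Rational(126019, 3), Rational(-1, 44436)) = Rational(-126019, 133308)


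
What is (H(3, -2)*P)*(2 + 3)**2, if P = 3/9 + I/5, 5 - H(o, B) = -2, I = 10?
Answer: 1225/3 ≈ 408.33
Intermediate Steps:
H(o, B) = 7 (H(o, B) = 5 - 1*(-2) = 5 + 2 = 7)
P = 7/3 (P = 3/9 + 10/5 = 3*(1/9) + 10*(1/5) = 1/3 + 2 = 7/3 ≈ 2.3333)
(H(3, -2)*P)*(2 + 3)**2 = (7*(7/3))*(2 + 3)**2 = (49/3)*5**2 = (49/3)*25 = 1225/3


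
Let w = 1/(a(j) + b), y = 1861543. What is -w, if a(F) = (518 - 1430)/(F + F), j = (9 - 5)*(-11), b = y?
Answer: -11/20477087 ≈ -5.3719e-7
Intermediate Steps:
b = 1861543
j = -44 (j = 4*(-11) = -44)
a(F) = -456/F (a(F) = -912*1/(2*F) = -456/F)
w = 11/20477087 (w = 1/(-456/(-44) + 1861543) = 1/(-456*(-1/44) + 1861543) = 1/(114/11 + 1861543) = 1/(20477087/11) = 11/20477087 ≈ 5.3719e-7)
-w = -1*11/20477087 = -11/20477087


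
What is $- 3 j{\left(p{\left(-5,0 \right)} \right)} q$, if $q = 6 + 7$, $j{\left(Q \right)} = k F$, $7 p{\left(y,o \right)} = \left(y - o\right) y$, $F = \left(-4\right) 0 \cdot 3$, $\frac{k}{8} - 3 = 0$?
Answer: $0$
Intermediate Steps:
$k = 24$ ($k = 24 + 8 \cdot 0 = 24 + 0 = 24$)
$F = 0$ ($F = 0 \cdot 3 = 0$)
$p{\left(y,o \right)} = \frac{y \left(y - o\right)}{7}$ ($p{\left(y,o \right)} = \frac{\left(y - o\right) y}{7} = \frac{y \left(y - o\right)}{7}$)
$j{\left(Q \right)} = 0$ ($j{\left(Q \right)} = 24 \cdot 0 = 0$)
$q = 13$
$- 3 j{\left(p{\left(-5,0 \right)} \right)} q = \left(-3\right) 0 \cdot 13 = 0 \cdot 13 = 0$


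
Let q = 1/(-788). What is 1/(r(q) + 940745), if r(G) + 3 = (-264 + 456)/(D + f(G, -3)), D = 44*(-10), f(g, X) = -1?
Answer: 147/138289010 ≈ 1.0630e-6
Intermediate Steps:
q = -1/788 ≈ -0.0012690
D = -440
r(G) = -505/147 (r(G) = -3 + (-264 + 456)/(-440 - 1) = -3 + 192/(-441) = -3 + 192*(-1/441) = -3 - 64/147 = -505/147)
1/(r(q) + 940745) = 1/(-505/147 + 940745) = 1/(138289010/147) = 147/138289010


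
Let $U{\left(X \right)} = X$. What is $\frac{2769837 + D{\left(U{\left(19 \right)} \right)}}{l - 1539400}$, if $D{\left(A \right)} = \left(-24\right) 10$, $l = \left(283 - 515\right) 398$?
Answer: $- \frac{307733}{181304} \approx -1.6973$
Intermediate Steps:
$l = -92336$ ($l = \left(-232\right) 398 = -92336$)
$D{\left(A \right)} = -240$
$\frac{2769837 + D{\left(U{\left(19 \right)} \right)}}{l - 1539400} = \frac{2769837 - 240}{-92336 - 1539400} = \frac{2769597}{-1631736} = 2769597 \left(- \frac{1}{1631736}\right) = - \frac{307733}{181304}$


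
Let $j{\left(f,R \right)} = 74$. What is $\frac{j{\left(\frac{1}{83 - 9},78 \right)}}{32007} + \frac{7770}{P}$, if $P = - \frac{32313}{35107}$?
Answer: $- \frac{2910303852856}{344747397} \approx -8441.8$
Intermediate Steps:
$P = - \frac{32313}{35107}$ ($P = \left(-32313\right) \frac{1}{35107} = - \frac{32313}{35107} \approx -0.92041$)
$\frac{j{\left(\frac{1}{83 - 9},78 \right)}}{32007} + \frac{7770}{P} = \frac{74}{32007} + \frac{7770}{- \frac{32313}{35107}} = 74 \cdot \frac{1}{32007} + 7770 \left(- \frac{35107}{32313}\right) = \frac{74}{32007} - \frac{90927130}{10771} = - \frac{2910303852856}{344747397}$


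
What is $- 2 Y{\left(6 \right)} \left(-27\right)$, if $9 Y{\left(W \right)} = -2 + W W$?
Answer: $204$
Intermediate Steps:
$Y{\left(W \right)} = - \frac{2}{9} + \frac{W^{2}}{9}$ ($Y{\left(W \right)} = \frac{-2 + W W}{9} = \frac{-2 + W^{2}}{9} = - \frac{2}{9} + \frac{W^{2}}{9}$)
$- 2 Y{\left(6 \right)} \left(-27\right) = - 2 \left(- \frac{2}{9} + \frac{6^{2}}{9}\right) \left(-27\right) = - 2 \left(- \frac{2}{9} + \frac{1}{9} \cdot 36\right) \left(-27\right) = - 2 \left(- \frac{2}{9} + 4\right) \left(-27\right) = \left(-2\right) \frac{34}{9} \left(-27\right) = \left(- \frac{68}{9}\right) \left(-27\right) = 204$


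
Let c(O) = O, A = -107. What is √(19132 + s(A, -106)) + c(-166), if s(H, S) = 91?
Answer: -166 + √19223 ≈ -27.353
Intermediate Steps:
√(19132 + s(A, -106)) + c(-166) = √(19132 + 91) - 166 = √19223 - 166 = -166 + √19223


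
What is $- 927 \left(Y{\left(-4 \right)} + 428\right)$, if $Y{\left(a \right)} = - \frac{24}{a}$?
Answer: $-402318$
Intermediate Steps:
$- 927 \left(Y{\left(-4 \right)} + 428\right) = - 927 \left(- \frac{24}{-4} + 428\right) = - 927 \left(\left(-24\right) \left(- \frac{1}{4}\right) + 428\right) = - 927 \left(6 + 428\right) = \left(-927\right) 434 = -402318$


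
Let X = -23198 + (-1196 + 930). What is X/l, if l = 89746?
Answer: -11732/44873 ≈ -0.26145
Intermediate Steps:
X = -23464 (X = -23198 - 266 = -23464)
X/l = -23464/89746 = -23464*1/89746 = -11732/44873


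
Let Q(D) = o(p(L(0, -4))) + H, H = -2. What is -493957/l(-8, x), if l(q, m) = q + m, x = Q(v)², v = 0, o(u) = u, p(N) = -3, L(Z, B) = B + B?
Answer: -493957/17 ≈ -29056.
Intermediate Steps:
L(Z, B) = 2*B
Q(D) = -5 (Q(D) = -3 - 2 = -5)
x = 25 (x = (-5)² = 25)
l(q, m) = m + q
-493957/l(-8, x) = -493957/(25 - 8) = -493957/17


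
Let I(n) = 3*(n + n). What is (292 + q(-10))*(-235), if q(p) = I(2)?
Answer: -71440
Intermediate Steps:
I(n) = 6*n (I(n) = 3*(2*n) = 6*n)
q(p) = 12 (q(p) = 6*2 = 12)
(292 + q(-10))*(-235) = (292 + 12)*(-235) = 304*(-235) = -71440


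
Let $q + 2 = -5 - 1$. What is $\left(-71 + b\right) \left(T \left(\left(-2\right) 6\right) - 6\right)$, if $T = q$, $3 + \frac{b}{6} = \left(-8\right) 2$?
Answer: $-16650$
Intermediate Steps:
$b = -114$ ($b = -18 + 6 \left(\left(-8\right) 2\right) = -18 + 6 \left(-16\right) = -18 - 96 = -114$)
$q = -8$ ($q = -2 - 6 = -8$)
$T = -8$
$\left(-71 + b\right) \left(T \left(\left(-2\right) 6\right) - 6\right) = \left(-71 - 114\right) \left(- 8 \left(\left(-2\right) 6\right) - 6\right) = - 185 \left(\left(-8\right) \left(-12\right) - 6\right) = - 185 \left(96 - 6\right) = \left(-185\right) 90 = -16650$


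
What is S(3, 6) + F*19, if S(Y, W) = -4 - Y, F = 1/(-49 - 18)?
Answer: -488/67 ≈ -7.2836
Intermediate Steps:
F = -1/67 (F = 1/(-67) = -1/67 ≈ -0.014925)
S(3, 6) + F*19 = (-4 - 1*3) - 1/67*19 = (-4 - 3) - 19/67 = -7 - 19/67 = -488/67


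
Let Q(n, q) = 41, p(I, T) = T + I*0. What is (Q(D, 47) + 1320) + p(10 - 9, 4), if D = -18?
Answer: 1365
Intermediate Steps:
p(I, T) = T (p(I, T) = T + 0 = T)
(Q(D, 47) + 1320) + p(10 - 9, 4) = (41 + 1320) + 4 = 1361 + 4 = 1365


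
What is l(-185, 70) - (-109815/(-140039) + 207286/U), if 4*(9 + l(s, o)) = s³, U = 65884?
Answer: -14604533892260523/9226329476 ≈ -1.5829e+6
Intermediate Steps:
l(s, o) = -9 + s³/4
l(-185, 70) - (-109815/(-140039) + 207286/U) = (-9 + (¼)*(-185)³) - (-109815/(-140039) + 207286/65884) = (-9 + (¼)*(-6331625)) - (-109815*(-1/140039) + 207286*(1/65884)) = (-9 - 6331625/4) - (109815/140039 + 103643/32942) = -6331661/4 - 1*18131587807/4613164738 = -6331661/4 - 18131587807/4613164738 = -14604533892260523/9226329476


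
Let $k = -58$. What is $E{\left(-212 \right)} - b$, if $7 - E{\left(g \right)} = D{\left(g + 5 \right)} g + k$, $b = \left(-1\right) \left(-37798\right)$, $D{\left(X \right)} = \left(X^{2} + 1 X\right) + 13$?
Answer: $9005127$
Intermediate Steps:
$D{\left(X \right)} = 13 + X + X^{2}$ ($D{\left(X \right)} = \left(X^{2} + X\right) + 13 = \left(X + X^{2}\right) + 13 = 13 + X + X^{2}$)
$b = 37798$
$E{\left(g \right)} = 65 - g \left(18 + g + \left(5 + g\right)^{2}\right)$ ($E{\left(g \right)} = 7 - \left(\left(13 + \left(g + 5\right) + \left(g + 5\right)^{2}\right) g - 58\right) = 7 - \left(\left(13 + \left(5 + g\right) + \left(5 + g\right)^{2}\right) g - 58\right) = 7 - \left(\left(18 + g + \left(5 + g\right)^{2}\right) g - 58\right) = 7 - \left(g \left(18 + g + \left(5 + g\right)^{2}\right) - 58\right) = 7 - \left(-58 + g \left(18 + g + \left(5 + g\right)^{2}\right)\right) = 65 - g \left(18 + g + \left(5 + g\right)^{2}\right)$)
$E{\left(-212 \right)} - b = \left(65 - - 212 \left(18 - 212 + \left(5 - 212\right)^{2}\right)\right) - 37798 = \left(65 - - 212 \left(18 - 212 + \left(-207\right)^{2}\right)\right) - 37798 = \left(65 - - 212 \left(18 - 212 + 42849\right)\right) - 37798 = \left(65 - \left(-212\right) 42655\right) - 37798 = \left(65 + 9042860\right) - 37798 = 9042925 - 37798 = 9005127$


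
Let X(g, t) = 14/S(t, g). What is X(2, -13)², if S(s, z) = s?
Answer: 196/169 ≈ 1.1598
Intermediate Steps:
X(g, t) = 14/t
X(2, -13)² = (14/(-13))² = (14*(-1/13))² = (-14/13)² = 196/169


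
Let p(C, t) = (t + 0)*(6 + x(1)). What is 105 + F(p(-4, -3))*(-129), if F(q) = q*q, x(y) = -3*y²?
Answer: -10344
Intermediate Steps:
p(C, t) = 3*t (p(C, t) = (t + 0)*(6 - 3*1²) = t*(6 - 3*1) = t*(6 - 3) = t*3 = 3*t)
F(q) = q²
105 + F(p(-4, -3))*(-129) = 105 + (3*(-3))²*(-129) = 105 + (-9)²*(-129) = 105 + 81*(-129) = 105 - 10449 = -10344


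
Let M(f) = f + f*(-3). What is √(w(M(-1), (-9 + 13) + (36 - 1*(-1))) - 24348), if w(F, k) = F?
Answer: I*√24346 ≈ 156.03*I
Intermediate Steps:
M(f) = -2*f (M(f) = f - 3*f = -2*f)
√(w(M(-1), (-9 + 13) + (36 - 1*(-1))) - 24348) = √(-2*(-1) - 24348) = √(2 - 24348) = √(-24346) = I*√24346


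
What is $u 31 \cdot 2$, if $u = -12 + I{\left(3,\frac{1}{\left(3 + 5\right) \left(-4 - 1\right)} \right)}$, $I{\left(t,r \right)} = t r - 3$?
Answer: $- \frac{18693}{20} \approx -934.65$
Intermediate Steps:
$I{\left(t,r \right)} = -3 + r t$ ($I{\left(t,r \right)} = r t - 3 = -3 + r t$)
$u = - \frac{603}{40}$ ($u = -12 - \left(3 - \frac{1}{\left(3 + 5\right) \left(-4 - 1\right)} 3\right) = -12 - \left(3 - \frac{1}{8 \left(-5\right)} 3\right) = -12 - \left(3 - \frac{1}{-40} \cdot 3\right) = -12 - \frac{123}{40} = - \frac{603}{40} \approx -15.075$)
$u 31 \cdot 2 = \left(- \frac{603}{40}\right) 31 \cdot 2 = \left(- \frac{18693}{40}\right) 2 = - \frac{18693}{20}$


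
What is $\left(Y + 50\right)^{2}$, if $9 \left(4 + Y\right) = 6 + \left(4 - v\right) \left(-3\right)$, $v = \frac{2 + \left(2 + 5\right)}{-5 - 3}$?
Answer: $\frac{1164241}{576} \approx 2021.3$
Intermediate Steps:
$v = - \frac{9}{8}$ ($v = \frac{2 + 7}{-8} = 9 \left(- \frac{1}{8}\right) = - \frac{9}{8} \approx -1.125$)
$Y = - \frac{121}{24}$ ($Y = -4 + \frac{6 + \left(4 - - \frac{9}{8}\right) \left(-3\right)}{9} = -4 + \frac{6 + \left(4 + \frac{9}{8}\right) \left(-3\right)}{9} = -4 + \frac{6 + \frac{41}{8} \left(-3\right)}{9} = -4 + \frac{6 - \frac{123}{8}}{9} = -4 + \frac{1}{9} \left(- \frac{75}{8}\right) = -4 - \frac{25}{24} = - \frac{121}{24} \approx -5.0417$)
$\left(Y + 50\right)^{2} = \left(- \frac{121}{24} + 50\right)^{2} = \left(\frac{1079}{24}\right)^{2} = \frac{1164241}{576}$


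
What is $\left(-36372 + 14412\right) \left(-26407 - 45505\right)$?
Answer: $1579187520$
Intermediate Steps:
$\left(-36372 + 14412\right) \left(-26407 - 45505\right) = \left(-21960\right) \left(-71912\right) = 1579187520$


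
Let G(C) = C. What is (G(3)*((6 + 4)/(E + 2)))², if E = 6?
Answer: 225/16 ≈ 14.063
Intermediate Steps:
(G(3)*((6 + 4)/(E + 2)))² = (3*((6 + 4)/(6 + 2)))² = (3*(10/8))² = (3*(10*(⅛)))² = (3*(5/4))² = (15/4)² = 225/16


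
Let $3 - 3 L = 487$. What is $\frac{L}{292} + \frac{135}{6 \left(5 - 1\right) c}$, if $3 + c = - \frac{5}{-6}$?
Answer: $- \frac{35857}{11388} \approx -3.1487$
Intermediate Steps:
$L = - \frac{484}{3}$ ($L = 1 - \frac{487}{3} = - \frac{484}{3} \approx -161.33$)
$c = - \frac{13}{6}$ ($c = -3 - \frac{5}{-6} = -3 - - \frac{5}{6} = -3 + \frac{5}{6} = - \frac{13}{6} \approx -2.1667$)
$\frac{L}{292} + \frac{135}{6 \left(5 - 1\right) c} = - \frac{484}{3 \cdot 292} + \frac{135}{6 \left(5 - 1\right) \left(- \frac{13}{6}\right)} = \left(- \frac{484}{3}\right) \frac{1}{292} + \frac{135}{6 \left(5 - 1\right) \left(- \frac{13}{6}\right)} = - \frac{121}{219} + \frac{135}{6 \cdot 4 \left(- \frac{13}{6}\right)} = - \frac{121}{219} + \frac{135}{24 \left(- \frac{13}{6}\right)} = - \frac{121}{219} + \frac{135}{-52} = - \frac{121}{219} + 135 \left(- \frac{1}{52}\right) = - \frac{121}{219} - \frac{135}{52} = - \frac{35857}{11388}$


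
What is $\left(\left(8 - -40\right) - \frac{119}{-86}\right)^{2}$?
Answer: $\frac{18037009}{7396} \approx 2438.8$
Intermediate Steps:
$\left(\left(8 - -40\right) - \frac{119}{-86}\right)^{2} = \left(\left(8 + 40\right) - - \frac{119}{86}\right)^{2} = \left(48 + \frac{119}{86}\right)^{2} = \left(\frac{4247}{86}\right)^{2} = \frac{18037009}{7396}$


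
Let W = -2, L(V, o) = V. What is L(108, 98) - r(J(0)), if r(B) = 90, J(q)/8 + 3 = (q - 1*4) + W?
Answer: 18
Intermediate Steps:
J(q) = -72 + 8*q (J(q) = -24 + 8*((q - 1*4) - 2) = -24 + 8*((q - 4) - 2) = -24 + 8*((-4 + q) - 2) = -24 + 8*(-6 + q) = -24 + (-48 + 8*q) = -72 + 8*q)
L(108, 98) - r(J(0)) = 108 - 1*90 = 108 - 90 = 18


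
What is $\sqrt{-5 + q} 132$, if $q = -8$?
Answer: $132 i \sqrt{13} \approx 475.93 i$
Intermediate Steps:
$\sqrt{-5 + q} 132 = \sqrt{-5 - 8} \cdot 132 = \sqrt{-13} \cdot 132 = i \sqrt{13} \cdot 132 = 132 i \sqrt{13}$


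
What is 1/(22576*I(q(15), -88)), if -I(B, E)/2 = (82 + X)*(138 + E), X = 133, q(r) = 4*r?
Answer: -1/485384000 ≈ -2.0602e-9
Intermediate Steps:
I(B, E) = -59340 - 430*E (I(B, E) = -2*(82 + 133)*(138 + E) = -430*(138 + E) = -2*(29670 + 215*E) = -59340 - 430*E)
1/(22576*I(q(15), -88)) = 1/(22576*(-59340 - 430*(-88))) = 1/(22576*(-59340 + 37840)) = (1/22576)/(-21500) = (1/22576)*(-1/21500) = -1/485384000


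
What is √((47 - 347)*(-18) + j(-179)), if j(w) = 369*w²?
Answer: 3*√1314281 ≈ 3439.3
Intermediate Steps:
√((47 - 347)*(-18) + j(-179)) = √((47 - 347)*(-18) + 369*(-179)²) = √(-300*(-18) + 369*32041) = √(5400 + 11823129) = √11828529 = 3*√1314281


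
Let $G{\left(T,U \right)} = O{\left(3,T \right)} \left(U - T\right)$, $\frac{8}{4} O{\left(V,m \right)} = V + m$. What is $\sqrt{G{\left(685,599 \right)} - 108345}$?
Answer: $i \sqrt{137929} \approx 371.39 i$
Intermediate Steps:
$O{\left(V,m \right)} = \frac{V}{2} + \frac{m}{2}$ ($O{\left(V,m \right)} = \frac{V + m}{2} = \frac{V}{2} + \frac{m}{2}$)
$G{\left(T,U \right)} = \left(\frac{3}{2} + \frac{T}{2}\right) \left(U - T\right)$ ($G{\left(T,U \right)} = \left(\frac{1}{2} \cdot 3 + \frac{T}{2}\right) \left(U - T\right) = \left(\frac{3}{2} + \frac{T}{2}\right) \left(U - T\right)$)
$\sqrt{G{\left(685,599 \right)} - 108345} = \sqrt{- \frac{\left(3 + 685\right) \left(685 - 599\right)}{2} - 108345} = \sqrt{\left(- \frac{1}{2}\right) 688 \left(685 - 599\right) - 108345} = \sqrt{\left(- \frac{1}{2}\right) 688 \cdot 86 - 108345} = \sqrt{-29584 - 108345} = \sqrt{-137929} = i \sqrt{137929}$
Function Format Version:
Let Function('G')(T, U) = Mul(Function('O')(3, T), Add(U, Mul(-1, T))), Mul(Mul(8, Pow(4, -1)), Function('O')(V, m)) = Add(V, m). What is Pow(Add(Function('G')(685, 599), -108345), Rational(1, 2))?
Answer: Mul(I, Pow(137929, Rational(1, 2))) ≈ Mul(371.39, I)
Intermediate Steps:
Function('O')(V, m) = Add(Mul(Rational(1, 2), V), Mul(Rational(1, 2), m)) (Function('O')(V, m) = Mul(Rational(1, 2), Add(V, m)) = Add(Mul(Rational(1, 2), V), Mul(Rational(1, 2), m)))
Function('G')(T, U) = Mul(Add(Rational(3, 2), Mul(Rational(1, 2), T)), Add(U, Mul(-1, T))) (Function('G')(T, U) = Mul(Add(Mul(Rational(1, 2), 3), Mul(Rational(1, 2), T)), Add(U, Mul(-1, T))) = Mul(Add(Rational(3, 2), Mul(Rational(1, 2), T)), Add(U, Mul(-1, T))))
Pow(Add(Function('G')(685, 599), -108345), Rational(1, 2)) = Pow(Add(Mul(Rational(-1, 2), Add(3, 685), Add(685, Mul(-1, 599))), -108345), Rational(1, 2)) = Pow(Add(Mul(Rational(-1, 2), 688, Add(685, -599)), -108345), Rational(1, 2)) = Pow(Add(Mul(Rational(-1, 2), 688, 86), -108345), Rational(1, 2)) = Pow(Add(-29584, -108345), Rational(1, 2)) = Pow(-137929, Rational(1, 2)) = Mul(I, Pow(137929, Rational(1, 2)))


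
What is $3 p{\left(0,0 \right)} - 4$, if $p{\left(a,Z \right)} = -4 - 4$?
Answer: $-28$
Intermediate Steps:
$p{\left(a,Z \right)} = -8$ ($p{\left(a,Z \right)} = -4 - 4 = -8$)
$3 p{\left(0,0 \right)} - 4 = 3 \left(-8\right) - 4 = -24 - 4 = -28$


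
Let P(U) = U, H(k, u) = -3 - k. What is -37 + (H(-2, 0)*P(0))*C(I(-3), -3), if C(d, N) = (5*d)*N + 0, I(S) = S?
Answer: -37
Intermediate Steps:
C(d, N) = 5*N*d (C(d, N) = 5*N*d + 0 = 5*N*d)
-37 + (H(-2, 0)*P(0))*C(I(-3), -3) = -37 + ((-3 - 1*(-2))*0)*(5*(-3)*(-3)) = -37 + ((-3 + 2)*0)*45 = -37 - 1*0*45 = -37 + 0*45 = -37 + 0 = -37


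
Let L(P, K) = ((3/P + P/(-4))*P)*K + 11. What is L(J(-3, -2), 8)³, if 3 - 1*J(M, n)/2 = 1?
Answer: 27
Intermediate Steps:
J(M, n) = 4 (J(M, n) = 6 - 2*1 = 6 - 2 = 4)
L(P, K) = 11 + K*P*(3/P - P/4) (L(P, K) = ((3/P + P*(-¼))*P)*K + 11 = ((3/P - P/4)*P)*K + 11 = (P*(3/P - P/4))*K + 11 = K*P*(3/P - P/4) + 11 = 11 + K*P*(3/P - P/4))
L(J(-3, -2), 8)³ = (11 + 3*8 - ¼*8*4²)³ = (11 + 24 - ¼*8*16)³ = (11 + 24 - 32)³ = 3³ = 27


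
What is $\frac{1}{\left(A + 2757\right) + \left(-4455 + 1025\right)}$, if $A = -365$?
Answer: $- \frac{1}{1038} \approx -0.00096339$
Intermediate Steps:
$\frac{1}{\left(A + 2757\right) + \left(-4455 + 1025\right)} = \frac{1}{\left(-365 + 2757\right) + \left(-4455 + 1025\right)} = \frac{1}{2392 - 3430} = \frac{1}{-1038} = - \frac{1}{1038}$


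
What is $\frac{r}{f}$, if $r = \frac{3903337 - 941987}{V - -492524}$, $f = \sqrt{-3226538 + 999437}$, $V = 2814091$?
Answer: $- \frac{592270 i \sqrt{2227101}}{1472833114623} \approx - 0.00060012 i$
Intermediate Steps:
$f = i \sqrt{2227101}$ ($f = \sqrt{-2227101} = i \sqrt{2227101} \approx 1492.3 i$)
$r = \frac{592270}{661323}$ ($r = \frac{3903337 - 941987}{2814091 - -492524} = \frac{2961350}{2814091 + \left(-503954 + 996478\right)} = \frac{2961350}{2814091 + 492524} = \frac{2961350}{3306615} = 2961350 \cdot \frac{1}{3306615} = \frac{592270}{661323} \approx 0.89558$)
$\frac{r}{f} = \frac{592270}{661323 i \sqrt{2227101}} = \frac{592270 \left(- \frac{i \sqrt{2227101}}{2227101}\right)}{661323} = - \frac{592270 i \sqrt{2227101}}{1472833114623}$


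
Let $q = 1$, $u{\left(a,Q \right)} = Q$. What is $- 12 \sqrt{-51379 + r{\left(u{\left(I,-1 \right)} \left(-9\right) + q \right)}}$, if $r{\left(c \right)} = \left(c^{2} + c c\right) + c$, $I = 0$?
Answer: $- 12 i \sqrt{51169} \approx - 2714.5 i$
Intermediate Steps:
$r{\left(c \right)} = c + 2 c^{2}$ ($r{\left(c \right)} = \left(c^{2} + c^{2}\right) + c = 2 c^{2} + c = c + 2 c^{2}$)
$- 12 \sqrt{-51379 + r{\left(u{\left(I,-1 \right)} \left(-9\right) + q \right)}} = - 12 \sqrt{-51379 + \left(\left(-1\right) \left(-9\right) + 1\right) \left(1 + 2 \left(\left(-1\right) \left(-9\right) + 1\right)\right)} = - 12 \sqrt{-51379 + \left(9 + 1\right) \left(1 + 2 \left(9 + 1\right)\right)} = - 12 \sqrt{-51379 + 10 \left(1 + 2 \cdot 10\right)} = - 12 \sqrt{-51379 + 10 \left(1 + 20\right)} = - 12 \sqrt{-51379 + 10 \cdot 21} = - 12 \sqrt{-51379 + 210} = - 12 \sqrt{-51169} = - 12 i \sqrt{51169}$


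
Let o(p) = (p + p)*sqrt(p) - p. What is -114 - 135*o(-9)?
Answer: -1329 + 7290*I ≈ -1329.0 + 7290.0*I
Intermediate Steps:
o(p) = -p + 2*p**(3/2) (o(p) = (2*p)*sqrt(p) - p = 2*p**(3/2) - p = -p + 2*p**(3/2))
-114 - 135*o(-9) = -114 - 135*(-1*(-9) + 2*(-9)**(3/2)) = -114 - 135*(9 + 2*(-27*I)) = -114 - 135*(9 - 54*I) = -114 + (-1215 + 7290*I) = -1329 + 7290*I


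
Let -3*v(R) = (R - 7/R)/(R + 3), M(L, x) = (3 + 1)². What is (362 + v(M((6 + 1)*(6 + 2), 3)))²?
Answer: 12092301225/92416 ≈ 1.3085e+5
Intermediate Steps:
M(L, x) = 16 (M(L, x) = 4² = 16)
v(R) = -(R - 7/R)/(3*(3 + R)) (v(R) = -(R - 7/R)/(3*(R + 3)) = -(R - 7/R)/(3*(3 + R)))
(362 + v(M((6 + 1)*(6 + 2), 3)))² = (362 + (⅓)*(7 - 1*16²)/(16*(3 + 16)))² = (362 + (⅓)*(1/16)*(7 - 1*256)/19)² = (362 + (⅓)*(1/16)*(1/19)*(7 - 256))² = (362 + (⅓)*(1/16)*(1/19)*(-249))² = (362 - 83/304)² = (109965/304)² = 12092301225/92416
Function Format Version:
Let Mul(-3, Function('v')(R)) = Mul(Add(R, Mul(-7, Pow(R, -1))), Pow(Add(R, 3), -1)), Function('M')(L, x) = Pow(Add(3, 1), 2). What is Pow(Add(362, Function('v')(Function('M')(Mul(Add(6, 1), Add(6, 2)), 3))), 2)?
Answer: Rational(12092301225, 92416) ≈ 1.3085e+5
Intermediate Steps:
Function('M')(L, x) = 16 (Function('M')(L, x) = Pow(4, 2) = 16)
Function('v')(R) = Mul(Rational(-1, 3), Pow(Add(3, R), -1), Add(R, Mul(-7, Pow(R, -1)))) (Function('v')(R) = Mul(Rational(-1, 3), Mul(Add(R, Mul(-7, Pow(R, -1))), Pow(Add(R, 3), -1))) = Mul(Rational(-1, 3), Mul(Add(R, Mul(-7, Pow(R, -1))), Pow(Add(3, R), -1))) = Mul(Rational(-1, 3), Mul(Pow(Add(3, R), -1), Add(R, Mul(-7, Pow(R, -1))))) = Mul(Rational(-1, 3), Pow(Add(3, R), -1), Add(R, Mul(-7, Pow(R, -1)))))
Pow(Add(362, Function('v')(Function('M')(Mul(Add(6, 1), Add(6, 2)), 3))), 2) = Pow(Add(362, Mul(Rational(1, 3), Pow(16, -1), Pow(Add(3, 16), -1), Add(7, Mul(-1, Pow(16, 2))))), 2) = Pow(Add(362, Mul(Rational(1, 3), Rational(1, 16), Pow(19, -1), Add(7, Mul(-1, 256)))), 2) = Pow(Add(362, Mul(Rational(1, 3), Rational(1, 16), Rational(1, 19), Add(7, -256))), 2) = Pow(Add(362, Mul(Rational(1, 3), Rational(1, 16), Rational(1, 19), -249)), 2) = Pow(Add(362, Rational(-83, 304)), 2) = Pow(Rational(109965, 304), 2) = Rational(12092301225, 92416)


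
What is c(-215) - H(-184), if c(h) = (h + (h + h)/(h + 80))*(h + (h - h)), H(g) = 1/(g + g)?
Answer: 452487307/9936 ≈ 45540.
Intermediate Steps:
H(g) = 1/(2*g)
c(h) = h*(h + 2*h/(80 + h)) (c(h) = (h + (2*h)/(80 + h))*(h + 0) = (h + 2*h/(80 + h))*h = h*(h + 2*h/(80 + h)))
c(-215) - H(-184) = (-215)²*(82 - 215)/(80 - 215) - 1/(2*(-184)) = 46225*(-133)/(-135) - (-1)/(2*184) = 46225*(-1/135)*(-133) - 1*(-1/368) = 1229585/27 + 1/368 = 452487307/9936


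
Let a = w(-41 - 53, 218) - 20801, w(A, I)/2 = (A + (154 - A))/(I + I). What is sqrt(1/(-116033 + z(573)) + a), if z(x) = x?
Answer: I*sqrt(823617518846980265)/6292570 ≈ 144.22*I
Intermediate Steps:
w(A, I) = 154/I (w(A, I) = 2*((A + (154 - A))/(I + I)) = 2*(154/((2*I))) = 2*(154*(1/(2*I))) = 2*(77/I) = 154/I)
a = -2267232/109 (a = 154/218 - 20801 = 154*(1/218) - 20801 = 77/109 - 20801 = -2267232/109 ≈ -20800.)
sqrt(1/(-116033 + z(573)) + a) = sqrt(1/(-116033 + 573) - 2267232/109) = sqrt(1/(-115460) - 2267232/109) = sqrt(-1/115460 - 2267232/109) = sqrt(-261774606829/12585140) = I*sqrt(823617518846980265)/6292570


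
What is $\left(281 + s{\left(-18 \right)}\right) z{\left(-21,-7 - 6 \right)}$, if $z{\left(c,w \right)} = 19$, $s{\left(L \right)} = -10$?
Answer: $5149$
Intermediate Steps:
$\left(281 + s{\left(-18 \right)}\right) z{\left(-21,-7 - 6 \right)} = \left(281 - 10\right) 19 = 271 \cdot 19 = 5149$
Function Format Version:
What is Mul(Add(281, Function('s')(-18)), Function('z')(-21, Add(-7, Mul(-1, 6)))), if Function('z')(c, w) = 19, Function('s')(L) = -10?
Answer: 5149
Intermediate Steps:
Mul(Add(281, Function('s')(-18)), Function('z')(-21, Add(-7, Mul(-1, 6)))) = Mul(Add(281, -10), 19) = Mul(271, 19) = 5149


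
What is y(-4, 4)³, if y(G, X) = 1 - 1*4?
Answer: -27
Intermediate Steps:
y(G, X) = -3 (y(G, X) = 1 - 4 = -3)
y(-4, 4)³ = (-3)³ = -27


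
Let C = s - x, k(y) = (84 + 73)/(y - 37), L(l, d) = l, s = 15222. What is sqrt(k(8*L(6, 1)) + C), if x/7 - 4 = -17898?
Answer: sqrt(16999807)/11 ≈ 374.83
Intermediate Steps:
x = -125258 (x = 28 + 7*(-17898) = 28 - 125286 = -125258)
k(y) = 157/(-37 + y)
C = 140480 (C = 15222 - 1*(-125258) = 15222 + 125258 = 140480)
sqrt(k(8*L(6, 1)) + C) = sqrt(157/(-37 + 8*6) + 140480) = sqrt(157/(-37 + 48) + 140480) = sqrt(157/11 + 140480) = sqrt(1545437/11) = sqrt(16999807)/11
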